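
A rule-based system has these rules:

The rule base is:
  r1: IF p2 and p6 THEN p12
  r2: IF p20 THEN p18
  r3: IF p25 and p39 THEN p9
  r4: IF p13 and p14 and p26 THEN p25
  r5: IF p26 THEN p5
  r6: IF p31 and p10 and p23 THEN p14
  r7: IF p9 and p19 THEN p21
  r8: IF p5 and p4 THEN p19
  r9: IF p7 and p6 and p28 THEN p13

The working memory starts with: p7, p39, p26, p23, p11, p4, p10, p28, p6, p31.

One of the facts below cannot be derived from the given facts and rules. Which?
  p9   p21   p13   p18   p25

p18

Round 1 fires r5, r6, r9, giving p5, p14, p13.
Round 2 fires r4, r8, giving p25, p19.
Round 3 fires r3, giving p9.
Round 4 fires r7, giving p21.
Derived: p9 (round 3), p25 (round 2), p13 (round 1), p21 (round 4). p18 never appears in any round.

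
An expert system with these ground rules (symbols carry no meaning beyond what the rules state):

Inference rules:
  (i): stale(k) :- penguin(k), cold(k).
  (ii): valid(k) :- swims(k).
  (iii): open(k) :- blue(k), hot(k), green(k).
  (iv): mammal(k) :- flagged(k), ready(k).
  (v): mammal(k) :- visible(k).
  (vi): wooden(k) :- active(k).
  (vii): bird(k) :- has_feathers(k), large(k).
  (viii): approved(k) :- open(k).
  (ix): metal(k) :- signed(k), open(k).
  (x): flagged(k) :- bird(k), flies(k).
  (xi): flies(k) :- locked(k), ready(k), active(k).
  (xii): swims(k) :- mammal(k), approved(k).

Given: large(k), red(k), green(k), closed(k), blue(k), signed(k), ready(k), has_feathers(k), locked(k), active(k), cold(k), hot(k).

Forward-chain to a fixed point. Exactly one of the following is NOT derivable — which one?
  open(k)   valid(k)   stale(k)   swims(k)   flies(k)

Round 1 fires (iii), (vi), (vii), (xi), giving open(k), wooden(k), bird(k), flies(k).
Round 2 fires (viii), (ix), (x), giving approved(k), metal(k), flagged(k).
Round 3 fires (iv), giving mammal(k).
Round 4 fires (xii), giving swims(k).
Round 5 fires (ii), giving valid(k).
Derived: open(k) (round 1), swims(k) (round 4), valid(k) (round 5), flies(k) (round 1). stale(k) never appears in any round.

stale(k)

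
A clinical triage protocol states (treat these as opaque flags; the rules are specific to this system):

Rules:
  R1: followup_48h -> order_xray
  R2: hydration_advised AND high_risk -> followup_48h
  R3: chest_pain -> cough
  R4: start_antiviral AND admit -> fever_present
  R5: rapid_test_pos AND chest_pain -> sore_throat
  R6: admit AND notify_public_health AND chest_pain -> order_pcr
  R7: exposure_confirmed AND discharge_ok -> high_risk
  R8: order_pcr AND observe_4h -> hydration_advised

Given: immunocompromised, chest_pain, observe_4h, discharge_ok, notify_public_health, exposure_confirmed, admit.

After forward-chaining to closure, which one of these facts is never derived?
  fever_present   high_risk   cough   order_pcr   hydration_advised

[1] R3 [chest_pain -> cough]; R6 [admit AND notify_public_health AND chest_pain -> order_pcr]; R7 [exposure_confirmed AND discharge_ok -> high_risk]. ⇒ new: cough, order_pcr, high_risk.
[2] R8 [order_pcr AND observe_4h -> hydration_advised]. ⇒ new: hydration_advised.
[3] R2 [hydration_advised AND high_risk -> followup_48h]. ⇒ new: followup_48h.
[4] R1 [followup_48h -> order_xray]. ⇒ new: order_xray.
Derived: cough (round 1), order_pcr (round 1), high_risk (round 1), hydration_advised (round 2). fever_present never appears in any round.

fever_present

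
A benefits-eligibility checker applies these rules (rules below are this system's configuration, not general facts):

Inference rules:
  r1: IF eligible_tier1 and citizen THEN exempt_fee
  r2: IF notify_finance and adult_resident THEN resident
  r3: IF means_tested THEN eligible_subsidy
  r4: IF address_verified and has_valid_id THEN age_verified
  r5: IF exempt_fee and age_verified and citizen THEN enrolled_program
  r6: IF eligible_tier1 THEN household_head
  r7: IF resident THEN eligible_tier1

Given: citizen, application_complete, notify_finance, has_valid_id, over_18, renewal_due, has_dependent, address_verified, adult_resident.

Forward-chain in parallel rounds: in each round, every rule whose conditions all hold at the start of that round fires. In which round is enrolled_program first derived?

4

Round 1: r2 [IF notify_finance and adult_resident THEN resident]; r4 [IF address_verified and has_valid_id THEN age_verified]. New: resident, age_verified.
Round 2: r7 [IF resident THEN eligible_tier1]. New: eligible_tier1.
Round 3: r1 [IF eligible_tier1 and citizen THEN exempt_fee]; r6 [IF eligible_tier1 THEN household_head]. New: exempt_fee, household_head.
Round 4: r5 [IF exempt_fee and age_verified and citizen THEN enrolled_program]. New: enrolled_program.
enrolled_program first appears in round 4.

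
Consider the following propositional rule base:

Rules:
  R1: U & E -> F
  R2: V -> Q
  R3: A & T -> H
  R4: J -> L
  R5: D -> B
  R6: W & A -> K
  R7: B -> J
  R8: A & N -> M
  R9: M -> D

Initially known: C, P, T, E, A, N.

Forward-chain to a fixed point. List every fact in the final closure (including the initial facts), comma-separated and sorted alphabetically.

A, B, C, D, E, H, J, L, M, N, P, T

Round 1 fires R3, R8, giving H, M.
Round 2 fires R9, giving D.
Round 3 fires R5, giving B.
Round 4 fires R7, giving J.
Round 5 fires R4, giving L.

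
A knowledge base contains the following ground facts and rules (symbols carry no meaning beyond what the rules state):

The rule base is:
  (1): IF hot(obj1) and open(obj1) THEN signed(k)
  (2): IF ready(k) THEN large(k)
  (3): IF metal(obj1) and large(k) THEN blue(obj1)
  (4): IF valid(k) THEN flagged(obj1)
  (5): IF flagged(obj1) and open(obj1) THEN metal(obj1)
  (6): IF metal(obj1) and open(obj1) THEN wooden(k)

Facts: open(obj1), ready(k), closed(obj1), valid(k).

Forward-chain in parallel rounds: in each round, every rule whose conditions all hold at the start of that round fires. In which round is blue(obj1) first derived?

Round 1: (2) [IF ready(k) THEN large(k)]; (4) [IF valid(k) THEN flagged(obj1)]. New: large(k), flagged(obj1).
Round 2: (5) [IF flagged(obj1) and open(obj1) THEN metal(obj1)]. New: metal(obj1).
Round 3: (3) [IF metal(obj1) and large(k) THEN blue(obj1)]; (6) [IF metal(obj1) and open(obj1) THEN wooden(k)]. New: blue(obj1), wooden(k).
blue(obj1) first appears in round 3.

3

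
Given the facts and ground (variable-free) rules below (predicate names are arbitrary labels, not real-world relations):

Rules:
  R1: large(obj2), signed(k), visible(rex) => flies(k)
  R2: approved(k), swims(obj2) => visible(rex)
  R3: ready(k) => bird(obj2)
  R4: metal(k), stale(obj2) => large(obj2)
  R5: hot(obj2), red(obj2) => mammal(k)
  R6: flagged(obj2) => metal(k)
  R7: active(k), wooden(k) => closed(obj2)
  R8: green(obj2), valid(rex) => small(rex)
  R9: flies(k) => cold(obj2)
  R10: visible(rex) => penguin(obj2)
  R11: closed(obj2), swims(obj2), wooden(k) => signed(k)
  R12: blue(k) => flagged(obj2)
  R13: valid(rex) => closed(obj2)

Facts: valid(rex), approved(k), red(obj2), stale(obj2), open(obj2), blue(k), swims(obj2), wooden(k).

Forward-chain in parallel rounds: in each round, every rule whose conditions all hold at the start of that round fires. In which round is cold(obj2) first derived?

Round 1: R2 [approved(k), swims(obj2) => visible(rex)]; R12 [blue(k) => flagged(obj2)]; R13 [valid(rex) => closed(obj2)]. New: visible(rex), flagged(obj2), closed(obj2).
Round 2: R6 [flagged(obj2) => metal(k)]; R10 [visible(rex) => penguin(obj2)]; R11 [closed(obj2), swims(obj2), wooden(k) => signed(k)]. New: metal(k), penguin(obj2), signed(k).
Round 3: R4 [metal(k), stale(obj2) => large(obj2)]. New: large(obj2).
Round 4: R1 [large(obj2), signed(k), visible(rex) => flies(k)]. New: flies(k).
Round 5: R9 [flies(k) => cold(obj2)]. New: cold(obj2).
cold(obj2) first appears in round 5.

5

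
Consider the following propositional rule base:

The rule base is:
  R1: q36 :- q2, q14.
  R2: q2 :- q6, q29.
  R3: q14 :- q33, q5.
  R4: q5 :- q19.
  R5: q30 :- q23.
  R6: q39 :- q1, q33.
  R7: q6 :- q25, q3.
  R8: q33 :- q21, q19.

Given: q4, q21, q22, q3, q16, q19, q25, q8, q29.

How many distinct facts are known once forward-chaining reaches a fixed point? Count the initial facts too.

15

Round 1 — R4, R7, R8, derive q5, q6, q33.
Round 2 — R2, R3, derive q2, q14.
Round 3 — R1, derive q36.
Closure: {q14, q16, q19, q2, q21, q22, q25, q29, q3, q33, q36, q4, q5, q6, q8} — 15 facts.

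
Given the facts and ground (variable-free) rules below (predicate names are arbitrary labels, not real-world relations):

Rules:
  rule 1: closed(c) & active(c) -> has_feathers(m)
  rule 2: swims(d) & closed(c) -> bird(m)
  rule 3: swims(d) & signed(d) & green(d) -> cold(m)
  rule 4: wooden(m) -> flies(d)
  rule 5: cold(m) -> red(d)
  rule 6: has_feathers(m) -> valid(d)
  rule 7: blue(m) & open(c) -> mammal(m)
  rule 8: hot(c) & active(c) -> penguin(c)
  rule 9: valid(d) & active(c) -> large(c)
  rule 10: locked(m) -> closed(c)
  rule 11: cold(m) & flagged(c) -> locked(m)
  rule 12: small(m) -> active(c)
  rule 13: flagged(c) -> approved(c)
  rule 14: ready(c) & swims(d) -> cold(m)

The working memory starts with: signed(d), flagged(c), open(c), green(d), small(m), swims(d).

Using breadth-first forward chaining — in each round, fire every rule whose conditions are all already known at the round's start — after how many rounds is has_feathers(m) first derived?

Round 1: rule 3 [swims(d) & signed(d) & green(d) -> cold(m)]; rule 12 [small(m) -> active(c)]; rule 13 [flagged(c) -> approved(c)]. Adds cold(m), active(c), approved(c).
Round 2: rule 5 [cold(m) -> red(d)]; rule 11 [cold(m) & flagged(c) -> locked(m)]. Adds red(d), locked(m).
Round 3: rule 10 [locked(m) -> closed(c)]. Adds closed(c).
Round 4: rule 1 [closed(c) & active(c) -> has_feathers(m)]; rule 2 [swims(d) & closed(c) -> bird(m)]. Adds has_feathers(m), bird(m).
has_feathers(m) first appears in round 4.

4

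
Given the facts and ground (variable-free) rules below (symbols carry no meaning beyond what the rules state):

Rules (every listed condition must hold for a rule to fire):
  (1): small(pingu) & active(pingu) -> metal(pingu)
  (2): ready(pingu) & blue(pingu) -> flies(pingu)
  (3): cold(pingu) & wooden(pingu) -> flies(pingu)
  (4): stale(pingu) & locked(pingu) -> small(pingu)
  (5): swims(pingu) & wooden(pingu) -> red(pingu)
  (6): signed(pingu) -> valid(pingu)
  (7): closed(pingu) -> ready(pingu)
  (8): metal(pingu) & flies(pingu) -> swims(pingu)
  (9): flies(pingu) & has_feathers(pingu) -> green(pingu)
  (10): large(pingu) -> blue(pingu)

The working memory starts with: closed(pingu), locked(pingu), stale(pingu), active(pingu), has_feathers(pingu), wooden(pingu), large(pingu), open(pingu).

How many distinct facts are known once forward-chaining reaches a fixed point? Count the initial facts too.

Round 1 fires (4), (7), (10), giving small(pingu), ready(pingu), blue(pingu).
Round 2 fires (1), (2), giving metal(pingu), flies(pingu).
Round 3 fires (8), (9), giving swims(pingu), green(pingu).
Round 4 fires (5), giving red(pingu).
Closure: {active(pingu), blue(pingu), closed(pingu), flies(pingu), green(pingu), has_feathers(pingu), large(pingu), locked(pingu), metal(pingu), open(pingu), ready(pingu), red(pingu), small(pingu), stale(pingu), swims(pingu), wooden(pingu)} — 16 facts.

16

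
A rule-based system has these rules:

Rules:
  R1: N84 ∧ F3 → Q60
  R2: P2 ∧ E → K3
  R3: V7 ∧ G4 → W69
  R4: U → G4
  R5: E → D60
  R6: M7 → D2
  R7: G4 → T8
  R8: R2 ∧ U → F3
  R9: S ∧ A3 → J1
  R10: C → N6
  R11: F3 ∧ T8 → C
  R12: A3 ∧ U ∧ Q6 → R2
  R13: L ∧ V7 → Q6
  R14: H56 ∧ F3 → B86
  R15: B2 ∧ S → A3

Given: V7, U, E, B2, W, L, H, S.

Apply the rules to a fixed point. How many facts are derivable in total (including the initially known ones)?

19

Round 1: R4 [U → G4]; R5 [E → D60]; R13 [L ∧ V7 → Q6]; R15 [B2 ∧ S → A3]. New: G4, D60, Q6, A3.
Round 2: R3 [V7 ∧ G4 → W69]; R7 [G4 → T8]; R9 [S ∧ A3 → J1]; R12 [A3 ∧ U ∧ Q6 → R2]. New: W69, T8, J1, R2.
Round 3: R8 [R2 ∧ U → F3]. New: F3.
Round 4: R11 [F3 ∧ T8 → C]. New: C.
Round 5: R10 [C → N6]. New: N6.
Closure: {A3, B2, C, D60, E, F3, G4, H, J1, L, N6, Q6, R2, S, T8, U, V7, W, W69} — 19 facts.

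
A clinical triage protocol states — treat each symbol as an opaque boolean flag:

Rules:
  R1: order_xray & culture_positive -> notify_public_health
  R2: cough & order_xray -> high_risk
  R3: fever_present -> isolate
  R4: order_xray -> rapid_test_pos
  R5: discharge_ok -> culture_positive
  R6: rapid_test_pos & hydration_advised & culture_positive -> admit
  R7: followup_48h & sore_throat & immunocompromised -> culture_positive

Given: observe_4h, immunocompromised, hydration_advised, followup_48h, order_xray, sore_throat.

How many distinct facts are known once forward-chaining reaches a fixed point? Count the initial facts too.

Round 1 — R4, R7, derive rapid_test_pos, culture_positive.
Round 2 — R1, R6, derive notify_public_health, admit.
Closure: {admit, culture_positive, followup_48h, hydration_advised, immunocompromised, notify_public_health, observe_4h, order_xray, rapid_test_pos, sore_throat} — 10 facts.

10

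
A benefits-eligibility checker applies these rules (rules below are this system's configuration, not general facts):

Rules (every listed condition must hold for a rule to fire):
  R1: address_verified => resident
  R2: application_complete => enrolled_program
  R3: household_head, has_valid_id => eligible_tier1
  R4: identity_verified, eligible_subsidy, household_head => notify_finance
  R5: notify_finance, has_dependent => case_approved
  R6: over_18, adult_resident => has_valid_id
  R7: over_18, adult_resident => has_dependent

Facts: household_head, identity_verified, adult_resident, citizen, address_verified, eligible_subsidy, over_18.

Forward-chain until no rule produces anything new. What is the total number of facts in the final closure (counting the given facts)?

Round 1: R1 [address_verified => resident]; R4 [identity_verified, eligible_subsidy, household_head => notify_finance]; R6 [over_18, adult_resident => has_valid_id]; R7 [over_18, adult_resident => has_dependent]. New: resident, notify_finance, has_valid_id, has_dependent.
Round 2: R3 [household_head, has_valid_id => eligible_tier1]; R5 [notify_finance, has_dependent => case_approved]. New: eligible_tier1, case_approved.
Closure: {address_verified, adult_resident, case_approved, citizen, eligible_subsidy, eligible_tier1, has_dependent, has_valid_id, household_head, identity_verified, notify_finance, over_18, resident} — 13 facts.

13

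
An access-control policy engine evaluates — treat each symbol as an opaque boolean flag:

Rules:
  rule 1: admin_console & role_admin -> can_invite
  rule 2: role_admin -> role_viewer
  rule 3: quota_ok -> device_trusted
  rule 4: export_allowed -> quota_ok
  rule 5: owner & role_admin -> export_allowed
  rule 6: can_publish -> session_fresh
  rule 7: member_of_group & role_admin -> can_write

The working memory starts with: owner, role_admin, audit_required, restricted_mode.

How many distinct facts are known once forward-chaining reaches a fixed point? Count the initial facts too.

Round 1: rule 2 [role_admin -> role_viewer]; rule 5 [owner & role_admin -> export_allowed]. New: role_viewer, export_allowed.
Round 2: rule 4 [export_allowed -> quota_ok]. New: quota_ok.
Round 3: rule 3 [quota_ok -> device_trusted]. New: device_trusted.
Closure: {audit_required, device_trusted, export_allowed, owner, quota_ok, restricted_mode, role_admin, role_viewer} — 8 facts.

8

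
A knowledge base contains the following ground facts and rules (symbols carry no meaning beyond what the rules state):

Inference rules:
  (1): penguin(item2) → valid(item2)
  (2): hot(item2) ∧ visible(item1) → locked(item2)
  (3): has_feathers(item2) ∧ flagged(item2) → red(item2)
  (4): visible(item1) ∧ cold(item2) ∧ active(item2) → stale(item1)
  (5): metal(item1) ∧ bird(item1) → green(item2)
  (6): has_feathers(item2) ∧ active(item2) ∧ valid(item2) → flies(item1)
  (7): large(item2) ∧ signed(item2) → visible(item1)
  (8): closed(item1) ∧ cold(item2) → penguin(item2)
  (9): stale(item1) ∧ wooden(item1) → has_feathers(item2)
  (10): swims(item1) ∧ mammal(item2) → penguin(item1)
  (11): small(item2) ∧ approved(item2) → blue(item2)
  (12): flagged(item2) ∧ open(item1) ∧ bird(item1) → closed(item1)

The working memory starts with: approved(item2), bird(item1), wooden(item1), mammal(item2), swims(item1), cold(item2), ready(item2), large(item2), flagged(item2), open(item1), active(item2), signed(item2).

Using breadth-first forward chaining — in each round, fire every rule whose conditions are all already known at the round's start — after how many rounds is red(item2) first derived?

Round 1: (7) [large(item2) ∧ signed(item2) → visible(item1)]; (10) [swims(item1) ∧ mammal(item2) → penguin(item1)]; (12) [flagged(item2) ∧ open(item1) ∧ bird(item1) → closed(item1)]. New: visible(item1), penguin(item1), closed(item1).
Round 2: (4) [visible(item1) ∧ cold(item2) ∧ active(item2) → stale(item1)]; (8) [closed(item1) ∧ cold(item2) → penguin(item2)]. New: stale(item1), penguin(item2).
Round 3: (1) [penguin(item2) → valid(item2)]; (9) [stale(item1) ∧ wooden(item1) → has_feathers(item2)]. New: valid(item2), has_feathers(item2).
Round 4: (3) [has_feathers(item2) ∧ flagged(item2) → red(item2)]; (6) [has_feathers(item2) ∧ active(item2) ∧ valid(item2) → flies(item1)]. New: red(item2), flies(item1).
red(item2) first appears in round 4.

4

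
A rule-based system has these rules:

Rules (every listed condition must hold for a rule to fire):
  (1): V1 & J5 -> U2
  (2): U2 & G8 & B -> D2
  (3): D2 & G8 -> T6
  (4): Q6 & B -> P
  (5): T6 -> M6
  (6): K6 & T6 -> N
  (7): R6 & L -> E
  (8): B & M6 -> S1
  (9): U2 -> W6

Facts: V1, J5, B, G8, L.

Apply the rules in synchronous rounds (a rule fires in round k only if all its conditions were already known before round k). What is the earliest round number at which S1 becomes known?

5

Round 1: (1) [V1 & J5 -> U2]. New: U2.
Round 2: (2) [U2 & G8 & B -> D2]; (9) [U2 -> W6]. New: D2, W6.
Round 3: (3) [D2 & G8 -> T6]. New: T6.
Round 4: (5) [T6 -> M6]. New: M6.
Round 5: (8) [B & M6 -> S1]. New: S1.
S1 first appears in round 5.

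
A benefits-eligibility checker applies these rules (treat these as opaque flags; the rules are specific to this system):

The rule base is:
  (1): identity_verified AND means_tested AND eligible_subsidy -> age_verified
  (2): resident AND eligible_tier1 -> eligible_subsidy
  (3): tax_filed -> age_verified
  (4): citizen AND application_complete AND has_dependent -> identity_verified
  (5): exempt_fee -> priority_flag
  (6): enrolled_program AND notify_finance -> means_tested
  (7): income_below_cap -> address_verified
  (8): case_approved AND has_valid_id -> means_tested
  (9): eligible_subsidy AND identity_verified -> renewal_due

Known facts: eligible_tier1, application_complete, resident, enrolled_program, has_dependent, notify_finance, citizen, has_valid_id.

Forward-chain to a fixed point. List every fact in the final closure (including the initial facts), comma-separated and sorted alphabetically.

[1] (2) [resident AND eligible_tier1 -> eligible_subsidy]; (4) [citizen AND application_complete AND has_dependent -> identity_verified]; (6) [enrolled_program AND notify_finance -> means_tested]. ⇒ new: eligible_subsidy, identity_verified, means_tested.
[2] (1) [identity_verified AND means_tested AND eligible_subsidy -> age_verified]; (9) [eligible_subsidy AND identity_verified -> renewal_due]. ⇒ new: age_verified, renewal_due.

age_verified, application_complete, citizen, eligible_subsidy, eligible_tier1, enrolled_program, has_dependent, has_valid_id, identity_verified, means_tested, notify_finance, renewal_due, resident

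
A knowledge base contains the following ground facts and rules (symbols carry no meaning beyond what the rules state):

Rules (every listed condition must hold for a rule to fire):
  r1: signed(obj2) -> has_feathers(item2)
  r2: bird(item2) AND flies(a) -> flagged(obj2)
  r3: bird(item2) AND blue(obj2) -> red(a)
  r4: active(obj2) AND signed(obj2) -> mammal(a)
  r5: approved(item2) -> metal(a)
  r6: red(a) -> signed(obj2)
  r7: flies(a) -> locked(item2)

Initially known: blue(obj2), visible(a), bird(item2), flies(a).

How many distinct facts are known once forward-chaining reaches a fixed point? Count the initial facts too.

Round 1 fires r2, r3, r7, giving flagged(obj2), red(a), locked(item2).
Round 2 fires r6, giving signed(obj2).
Round 3 fires r1, giving has_feathers(item2).
Closure: {bird(item2), blue(obj2), flagged(obj2), flies(a), has_feathers(item2), locked(item2), red(a), signed(obj2), visible(a)} — 9 facts.

9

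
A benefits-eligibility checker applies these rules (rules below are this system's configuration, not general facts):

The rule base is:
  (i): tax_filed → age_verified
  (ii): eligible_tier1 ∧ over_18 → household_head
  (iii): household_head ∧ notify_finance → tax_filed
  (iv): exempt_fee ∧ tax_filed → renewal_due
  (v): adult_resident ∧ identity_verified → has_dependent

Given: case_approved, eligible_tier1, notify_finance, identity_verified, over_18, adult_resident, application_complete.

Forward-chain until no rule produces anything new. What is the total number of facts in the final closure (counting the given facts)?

Round 1: (ii) [eligible_tier1 ∧ over_18 → household_head]; (v) [adult_resident ∧ identity_verified → has_dependent]. Adds household_head, has_dependent.
Round 2: (iii) [household_head ∧ notify_finance → tax_filed]. Adds tax_filed.
Round 3: (i) [tax_filed → age_verified]. Adds age_verified.
Closure: {adult_resident, age_verified, application_complete, case_approved, eligible_tier1, has_dependent, household_head, identity_verified, notify_finance, over_18, tax_filed} — 11 facts.

11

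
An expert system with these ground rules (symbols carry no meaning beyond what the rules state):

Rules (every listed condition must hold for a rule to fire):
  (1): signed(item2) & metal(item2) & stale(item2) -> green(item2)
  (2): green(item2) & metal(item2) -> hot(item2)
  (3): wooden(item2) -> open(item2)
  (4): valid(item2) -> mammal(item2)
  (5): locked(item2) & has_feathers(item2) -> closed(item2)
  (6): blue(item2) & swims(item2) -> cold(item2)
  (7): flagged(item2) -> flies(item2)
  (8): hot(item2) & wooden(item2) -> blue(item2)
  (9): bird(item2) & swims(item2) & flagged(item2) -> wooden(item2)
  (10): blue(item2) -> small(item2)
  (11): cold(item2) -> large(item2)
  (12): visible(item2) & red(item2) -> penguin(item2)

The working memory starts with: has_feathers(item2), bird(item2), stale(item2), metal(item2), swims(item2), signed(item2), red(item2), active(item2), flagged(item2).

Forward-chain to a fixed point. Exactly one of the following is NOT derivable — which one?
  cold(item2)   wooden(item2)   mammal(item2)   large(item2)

[1] (1) [signed(item2) & metal(item2) & stale(item2) -> green(item2)]; (7) [flagged(item2) -> flies(item2)]; (9) [bird(item2) & swims(item2) & flagged(item2) -> wooden(item2)]. ⇒ new: green(item2), flies(item2), wooden(item2).
[2] (2) [green(item2) & metal(item2) -> hot(item2)]; (3) [wooden(item2) -> open(item2)]. ⇒ new: hot(item2), open(item2).
[3] (8) [hot(item2) & wooden(item2) -> blue(item2)]. ⇒ new: blue(item2).
[4] (6) [blue(item2) & swims(item2) -> cold(item2)]; (10) [blue(item2) -> small(item2)]. ⇒ new: cold(item2), small(item2).
[5] (11) [cold(item2) -> large(item2)]. ⇒ new: large(item2).
Derived: large(item2) (round 5), wooden(item2) (round 1), cold(item2) (round 4). mammal(item2) never appears in any round.

mammal(item2)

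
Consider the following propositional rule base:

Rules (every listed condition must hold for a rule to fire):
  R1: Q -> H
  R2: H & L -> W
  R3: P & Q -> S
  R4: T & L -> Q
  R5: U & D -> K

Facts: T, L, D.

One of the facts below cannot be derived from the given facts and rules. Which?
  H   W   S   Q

S

Round 1 fires R4, giving Q.
Round 2 fires R1, giving H.
Round 3 fires R2, giving W.
Derived: Q (round 1), H (round 2), W (round 3). S never appears in any round.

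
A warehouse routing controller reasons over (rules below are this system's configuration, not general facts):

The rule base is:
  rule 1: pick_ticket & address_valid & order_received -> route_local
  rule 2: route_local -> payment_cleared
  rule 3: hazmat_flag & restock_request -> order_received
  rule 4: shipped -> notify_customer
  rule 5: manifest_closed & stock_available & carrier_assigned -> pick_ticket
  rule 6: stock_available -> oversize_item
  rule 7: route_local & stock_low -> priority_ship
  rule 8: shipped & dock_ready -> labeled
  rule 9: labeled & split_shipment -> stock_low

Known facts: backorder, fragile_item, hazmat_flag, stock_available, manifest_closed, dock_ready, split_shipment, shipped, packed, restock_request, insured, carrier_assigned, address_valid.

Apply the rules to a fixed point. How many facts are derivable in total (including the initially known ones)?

22

Round 1 fires rule 3, rule 4, rule 5, rule 6, rule 8, giving order_received, notify_customer, pick_ticket, oversize_item, labeled.
Round 2 fires rule 1, rule 9, giving route_local, stock_low.
Round 3 fires rule 2, rule 7, giving payment_cleared, priority_ship.
Closure: {address_valid, backorder, carrier_assigned, dock_ready, fragile_item, hazmat_flag, insured, labeled, manifest_closed, notify_customer, order_received, oversize_item, packed, payment_cleared, pick_ticket, priority_ship, restock_request, route_local, shipped, split_shipment, stock_available, stock_low} — 22 facts.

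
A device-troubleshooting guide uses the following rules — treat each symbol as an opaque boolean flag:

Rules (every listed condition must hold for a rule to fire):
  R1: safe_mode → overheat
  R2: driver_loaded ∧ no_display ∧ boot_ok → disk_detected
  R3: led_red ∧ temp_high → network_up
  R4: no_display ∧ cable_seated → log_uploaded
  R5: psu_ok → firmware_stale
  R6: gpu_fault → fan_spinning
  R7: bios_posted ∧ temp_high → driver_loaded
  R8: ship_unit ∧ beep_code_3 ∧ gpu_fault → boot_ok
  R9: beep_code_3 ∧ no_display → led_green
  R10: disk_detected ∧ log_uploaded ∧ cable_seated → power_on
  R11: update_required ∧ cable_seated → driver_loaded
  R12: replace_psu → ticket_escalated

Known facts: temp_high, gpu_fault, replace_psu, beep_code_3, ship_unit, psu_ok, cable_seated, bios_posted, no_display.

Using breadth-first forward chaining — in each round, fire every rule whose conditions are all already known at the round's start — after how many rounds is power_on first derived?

3

[1] R4 [no_display ∧ cable_seated → log_uploaded]; R5 [psu_ok → firmware_stale]; R6 [gpu_fault → fan_spinning]; R7 [bios_posted ∧ temp_high → driver_loaded]; R8 [ship_unit ∧ beep_code_3 ∧ gpu_fault → boot_ok]; R9 [beep_code_3 ∧ no_display → led_green]; R12 [replace_psu → ticket_escalated]. ⇒ new: log_uploaded, firmware_stale, fan_spinning, driver_loaded, boot_ok, led_green, ticket_escalated.
[2] R2 [driver_loaded ∧ no_display ∧ boot_ok → disk_detected]. ⇒ new: disk_detected.
[3] R10 [disk_detected ∧ log_uploaded ∧ cable_seated → power_on]. ⇒ new: power_on.
power_on first appears in round 3.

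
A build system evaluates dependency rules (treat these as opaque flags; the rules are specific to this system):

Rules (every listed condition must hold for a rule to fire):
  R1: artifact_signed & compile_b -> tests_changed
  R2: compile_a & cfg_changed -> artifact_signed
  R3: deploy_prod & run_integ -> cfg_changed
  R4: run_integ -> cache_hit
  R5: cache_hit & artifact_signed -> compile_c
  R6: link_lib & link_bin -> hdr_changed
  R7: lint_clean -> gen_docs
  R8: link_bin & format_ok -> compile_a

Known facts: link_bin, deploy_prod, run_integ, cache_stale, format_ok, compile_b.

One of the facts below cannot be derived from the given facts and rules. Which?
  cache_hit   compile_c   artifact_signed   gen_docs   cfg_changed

Round 1: R3 [deploy_prod & run_integ -> cfg_changed]; R4 [run_integ -> cache_hit]; R8 [link_bin & format_ok -> compile_a]. New: cfg_changed, cache_hit, compile_a.
Round 2: R2 [compile_a & cfg_changed -> artifact_signed]. New: artifact_signed.
Round 3: R1 [artifact_signed & compile_b -> tests_changed]; R5 [cache_hit & artifact_signed -> compile_c]. New: tests_changed, compile_c.
Derived: cache_hit (round 1), cfg_changed (round 1), compile_c (round 3), artifact_signed (round 2). gen_docs never appears in any round.

gen_docs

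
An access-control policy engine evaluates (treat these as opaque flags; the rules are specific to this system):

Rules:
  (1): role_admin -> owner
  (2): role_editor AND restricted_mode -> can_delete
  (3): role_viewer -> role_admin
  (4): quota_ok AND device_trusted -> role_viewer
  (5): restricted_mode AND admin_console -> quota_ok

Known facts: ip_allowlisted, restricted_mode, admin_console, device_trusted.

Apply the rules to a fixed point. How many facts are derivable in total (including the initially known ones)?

Round 1: (5) [restricted_mode AND admin_console -> quota_ok]. Adds quota_ok.
Round 2: (4) [quota_ok AND device_trusted -> role_viewer]. Adds role_viewer.
Round 3: (3) [role_viewer -> role_admin]. Adds role_admin.
Round 4: (1) [role_admin -> owner]. Adds owner.
Closure: {admin_console, device_trusted, ip_allowlisted, owner, quota_ok, restricted_mode, role_admin, role_viewer} — 8 facts.

8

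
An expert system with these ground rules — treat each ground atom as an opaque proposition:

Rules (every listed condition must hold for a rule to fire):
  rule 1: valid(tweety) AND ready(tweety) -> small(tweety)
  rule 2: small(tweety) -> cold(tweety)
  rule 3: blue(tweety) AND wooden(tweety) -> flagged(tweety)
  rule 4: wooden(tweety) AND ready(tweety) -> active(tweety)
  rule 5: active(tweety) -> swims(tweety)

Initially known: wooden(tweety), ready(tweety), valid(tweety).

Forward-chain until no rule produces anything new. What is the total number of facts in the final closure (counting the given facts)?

[1] rule 1 [valid(tweety) AND ready(tweety) -> small(tweety)]; rule 4 [wooden(tweety) AND ready(tweety) -> active(tweety)]. ⇒ new: small(tweety), active(tweety).
[2] rule 2 [small(tweety) -> cold(tweety)]; rule 5 [active(tweety) -> swims(tweety)]. ⇒ new: cold(tweety), swims(tweety).
Closure: {active(tweety), cold(tweety), ready(tweety), small(tweety), swims(tweety), valid(tweety), wooden(tweety)} — 7 facts.

7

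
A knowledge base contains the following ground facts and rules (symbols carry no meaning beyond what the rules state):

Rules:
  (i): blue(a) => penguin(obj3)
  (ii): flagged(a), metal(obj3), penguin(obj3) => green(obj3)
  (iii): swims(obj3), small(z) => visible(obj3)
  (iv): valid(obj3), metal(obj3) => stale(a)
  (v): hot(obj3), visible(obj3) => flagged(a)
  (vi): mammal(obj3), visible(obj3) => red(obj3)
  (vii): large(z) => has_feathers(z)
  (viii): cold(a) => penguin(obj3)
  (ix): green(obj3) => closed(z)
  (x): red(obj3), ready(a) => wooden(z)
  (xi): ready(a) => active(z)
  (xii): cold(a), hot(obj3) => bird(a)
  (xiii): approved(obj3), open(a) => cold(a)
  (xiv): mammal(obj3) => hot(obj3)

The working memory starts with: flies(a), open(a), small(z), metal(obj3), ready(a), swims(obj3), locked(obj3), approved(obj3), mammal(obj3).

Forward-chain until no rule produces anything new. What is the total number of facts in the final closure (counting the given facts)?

Round 1 fires (iii), (xi), (xiii), (xiv), giving visible(obj3), active(z), cold(a), hot(obj3).
Round 2 fires (v), (vi), (viii), (xii), giving flagged(a), red(obj3), penguin(obj3), bird(a).
Round 3 fires (ii), (x), giving green(obj3), wooden(z).
Round 4 fires (ix), giving closed(z).
Closure: {active(z), approved(obj3), bird(a), closed(z), cold(a), flagged(a), flies(a), green(obj3), hot(obj3), locked(obj3), mammal(obj3), metal(obj3), open(a), penguin(obj3), ready(a), red(obj3), small(z), swims(obj3), visible(obj3), wooden(z)} — 20 facts.

20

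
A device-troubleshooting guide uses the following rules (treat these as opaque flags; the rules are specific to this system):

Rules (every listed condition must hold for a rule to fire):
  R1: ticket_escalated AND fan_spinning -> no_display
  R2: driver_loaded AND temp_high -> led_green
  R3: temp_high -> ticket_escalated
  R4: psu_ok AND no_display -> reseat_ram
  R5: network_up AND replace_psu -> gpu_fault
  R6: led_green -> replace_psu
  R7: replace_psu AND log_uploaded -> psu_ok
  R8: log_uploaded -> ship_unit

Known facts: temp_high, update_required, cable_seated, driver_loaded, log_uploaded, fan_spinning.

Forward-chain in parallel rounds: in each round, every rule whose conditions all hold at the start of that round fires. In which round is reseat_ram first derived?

4

Round 1 — R2, R3, R8, derive led_green, ticket_escalated, ship_unit.
Round 2 — R1, R6, derive no_display, replace_psu.
Round 3 — R7, derive psu_ok.
Round 4 — R4, derive reseat_ram.
reseat_ram first appears in round 4.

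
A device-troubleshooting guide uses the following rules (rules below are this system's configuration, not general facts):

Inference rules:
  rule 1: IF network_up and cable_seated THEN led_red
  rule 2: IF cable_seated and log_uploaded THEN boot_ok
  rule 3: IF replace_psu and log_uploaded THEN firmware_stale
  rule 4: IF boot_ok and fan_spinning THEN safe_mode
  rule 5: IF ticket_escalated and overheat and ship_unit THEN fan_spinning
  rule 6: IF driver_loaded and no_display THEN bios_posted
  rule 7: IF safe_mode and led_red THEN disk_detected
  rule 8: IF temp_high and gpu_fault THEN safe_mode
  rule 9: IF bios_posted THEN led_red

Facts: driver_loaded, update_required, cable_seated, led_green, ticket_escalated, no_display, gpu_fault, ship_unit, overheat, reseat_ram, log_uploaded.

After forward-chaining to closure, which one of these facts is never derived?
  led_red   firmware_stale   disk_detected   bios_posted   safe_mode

Round 1: rule 2 [IF cable_seated and log_uploaded THEN boot_ok]; rule 5 [IF ticket_escalated and overheat and ship_unit THEN fan_spinning]; rule 6 [IF driver_loaded and no_display THEN bios_posted]. New: boot_ok, fan_spinning, bios_posted.
Round 2: rule 4 [IF boot_ok and fan_spinning THEN safe_mode]; rule 9 [IF bios_posted THEN led_red]. New: safe_mode, led_red.
Round 3: rule 7 [IF safe_mode and led_red THEN disk_detected]. New: disk_detected.
Derived: disk_detected (round 3), led_red (round 2), safe_mode (round 2), bios_posted (round 1). firmware_stale never appears in any round.

firmware_stale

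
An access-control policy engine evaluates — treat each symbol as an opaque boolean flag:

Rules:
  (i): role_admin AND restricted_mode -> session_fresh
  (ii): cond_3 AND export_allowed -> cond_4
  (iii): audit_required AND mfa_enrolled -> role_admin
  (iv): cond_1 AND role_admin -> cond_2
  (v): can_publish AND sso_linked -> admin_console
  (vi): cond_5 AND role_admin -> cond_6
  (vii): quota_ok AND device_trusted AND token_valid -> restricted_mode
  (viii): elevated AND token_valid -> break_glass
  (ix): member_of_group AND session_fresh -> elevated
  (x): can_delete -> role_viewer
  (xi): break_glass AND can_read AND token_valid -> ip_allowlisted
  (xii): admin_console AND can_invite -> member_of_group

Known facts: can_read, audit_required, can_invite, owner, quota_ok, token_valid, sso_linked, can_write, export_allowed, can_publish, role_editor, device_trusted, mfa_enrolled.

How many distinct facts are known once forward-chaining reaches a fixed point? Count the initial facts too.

Round 1 fires (iii), (v), (vii), giving role_admin, admin_console, restricted_mode.
Round 2 fires (i), (xii), giving session_fresh, member_of_group.
Round 3 fires (ix), giving elevated.
Round 4 fires (viii), giving break_glass.
Round 5 fires (xi), giving ip_allowlisted.
Closure: {admin_console, audit_required, break_glass, can_invite, can_publish, can_read, can_write, device_trusted, elevated, export_allowed, ip_allowlisted, member_of_group, mfa_enrolled, owner, quota_ok, restricted_mode, role_admin, role_editor, session_fresh, sso_linked, token_valid} — 21 facts.

21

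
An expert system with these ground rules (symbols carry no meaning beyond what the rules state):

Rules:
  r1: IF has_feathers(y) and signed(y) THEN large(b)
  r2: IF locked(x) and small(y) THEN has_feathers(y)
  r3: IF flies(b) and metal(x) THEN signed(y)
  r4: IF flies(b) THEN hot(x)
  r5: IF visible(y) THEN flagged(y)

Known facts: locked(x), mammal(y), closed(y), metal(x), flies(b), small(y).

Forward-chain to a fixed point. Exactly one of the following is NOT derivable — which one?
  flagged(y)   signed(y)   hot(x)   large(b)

[1] r2 [IF locked(x) and small(y) THEN has_feathers(y)]; r3 [IF flies(b) and metal(x) THEN signed(y)]; r4 [IF flies(b) THEN hot(x)]. ⇒ new: has_feathers(y), signed(y), hot(x).
[2] r1 [IF has_feathers(y) and signed(y) THEN large(b)]. ⇒ new: large(b).
Derived: signed(y) (round 1), large(b) (round 2), hot(x) (round 1). flagged(y) never appears in any round.

flagged(y)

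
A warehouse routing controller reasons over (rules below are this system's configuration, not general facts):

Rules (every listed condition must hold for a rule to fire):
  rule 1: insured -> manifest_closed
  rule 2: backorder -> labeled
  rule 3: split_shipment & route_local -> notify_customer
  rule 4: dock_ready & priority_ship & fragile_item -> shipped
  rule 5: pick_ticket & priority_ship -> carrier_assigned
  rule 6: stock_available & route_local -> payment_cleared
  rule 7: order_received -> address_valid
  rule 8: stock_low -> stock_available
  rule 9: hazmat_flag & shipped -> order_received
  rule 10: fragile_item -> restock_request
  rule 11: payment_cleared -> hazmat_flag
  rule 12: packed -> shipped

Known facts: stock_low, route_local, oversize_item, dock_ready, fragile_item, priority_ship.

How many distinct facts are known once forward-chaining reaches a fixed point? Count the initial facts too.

13

Round 1: rule 4 [dock_ready & priority_ship & fragile_item -> shipped]; rule 8 [stock_low -> stock_available]; rule 10 [fragile_item -> restock_request]. Adds shipped, stock_available, restock_request.
Round 2: rule 6 [stock_available & route_local -> payment_cleared]. Adds payment_cleared.
Round 3: rule 11 [payment_cleared -> hazmat_flag]. Adds hazmat_flag.
Round 4: rule 9 [hazmat_flag & shipped -> order_received]. Adds order_received.
Round 5: rule 7 [order_received -> address_valid]. Adds address_valid.
Closure: {address_valid, dock_ready, fragile_item, hazmat_flag, order_received, oversize_item, payment_cleared, priority_ship, restock_request, route_local, shipped, stock_available, stock_low} — 13 facts.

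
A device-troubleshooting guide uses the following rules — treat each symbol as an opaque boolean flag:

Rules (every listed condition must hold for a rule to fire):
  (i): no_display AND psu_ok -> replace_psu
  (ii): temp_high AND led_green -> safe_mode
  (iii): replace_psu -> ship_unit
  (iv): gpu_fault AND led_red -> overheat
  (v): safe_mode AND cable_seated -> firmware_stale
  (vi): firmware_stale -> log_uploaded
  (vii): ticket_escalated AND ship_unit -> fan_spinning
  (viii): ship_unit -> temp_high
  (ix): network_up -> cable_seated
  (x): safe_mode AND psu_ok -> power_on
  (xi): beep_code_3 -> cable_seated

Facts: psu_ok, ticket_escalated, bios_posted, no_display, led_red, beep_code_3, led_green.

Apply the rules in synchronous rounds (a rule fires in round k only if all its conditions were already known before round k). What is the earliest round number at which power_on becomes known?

5

[1] (i) [no_display AND psu_ok -> replace_psu]; (xi) [beep_code_3 -> cable_seated]. ⇒ new: replace_psu, cable_seated.
[2] (iii) [replace_psu -> ship_unit]. ⇒ new: ship_unit.
[3] (vii) [ticket_escalated AND ship_unit -> fan_spinning]; (viii) [ship_unit -> temp_high]. ⇒ new: fan_spinning, temp_high.
[4] (ii) [temp_high AND led_green -> safe_mode]. ⇒ new: safe_mode.
[5] (v) [safe_mode AND cable_seated -> firmware_stale]; (x) [safe_mode AND psu_ok -> power_on]. ⇒ new: firmware_stale, power_on.
power_on first appears in round 5.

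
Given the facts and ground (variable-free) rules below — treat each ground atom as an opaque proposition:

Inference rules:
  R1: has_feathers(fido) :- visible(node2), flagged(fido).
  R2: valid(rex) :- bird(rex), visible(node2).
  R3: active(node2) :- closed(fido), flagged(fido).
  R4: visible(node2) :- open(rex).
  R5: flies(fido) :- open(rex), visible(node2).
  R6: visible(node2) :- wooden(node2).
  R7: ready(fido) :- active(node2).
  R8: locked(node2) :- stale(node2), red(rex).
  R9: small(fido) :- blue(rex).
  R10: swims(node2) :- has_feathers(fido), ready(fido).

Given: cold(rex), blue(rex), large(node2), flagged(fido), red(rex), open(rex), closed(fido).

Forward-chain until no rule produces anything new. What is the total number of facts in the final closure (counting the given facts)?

Round 1: R3 [active(node2) :- closed(fido), flagged(fido).]; R4 [visible(node2) :- open(rex).]; R9 [small(fido) :- blue(rex).]. Adds active(node2), visible(node2), small(fido).
Round 2: R1 [has_feathers(fido) :- visible(node2), flagged(fido).]; R5 [flies(fido) :- open(rex), visible(node2).]; R7 [ready(fido) :- active(node2).]. Adds has_feathers(fido), flies(fido), ready(fido).
Round 3: R10 [swims(node2) :- has_feathers(fido), ready(fido).]. Adds swims(node2).
Closure: {active(node2), blue(rex), closed(fido), cold(rex), flagged(fido), flies(fido), has_feathers(fido), large(node2), open(rex), ready(fido), red(rex), small(fido), swims(node2), visible(node2)} — 14 facts.

14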